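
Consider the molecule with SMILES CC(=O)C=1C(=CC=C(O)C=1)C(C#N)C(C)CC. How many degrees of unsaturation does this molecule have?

7

Molecular formula: C14H17NO2.
DoU = (2C + 2 + N − H − X) / 2, where X is the halogen count and O/S are ignored.
    = (2·14 + 2 + 1 − 17 − 0) / 2 = 14 / 2 = 7.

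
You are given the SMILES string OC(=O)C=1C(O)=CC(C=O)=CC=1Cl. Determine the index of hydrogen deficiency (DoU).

6

Degree of unsaturation = (number of rings) + (number of π bonds).
Ring closures in the SMILES: 1.
π bonds: 5 double bonds (each 1 DoU) → 5 DoU from unsaturation.
Total DoU = 1 + 5 = 6.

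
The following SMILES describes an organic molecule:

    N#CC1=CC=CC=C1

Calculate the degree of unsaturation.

6

Molecular formula: C7H5N.
DoU = (2C + 2 + N − H − X) / 2, where X is the halogen count and O/S are ignored.
    = (2·7 + 2 + 1 − 5 − 0) / 2 = 12 / 2 = 6.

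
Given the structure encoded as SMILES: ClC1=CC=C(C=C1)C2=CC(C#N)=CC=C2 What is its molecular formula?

Walk through each heavy atom and fill implicit hydrogens from standard valence (C 4, N 3, O 2, S 2, halogen 1):
  atom 1: Cl (halogen, monovalent) → 0 H
  atom 2: C, bond orders sum to 4 (valence 4) → 0 H
  atom 3: C, bond orders sum to 3 (valence 4) → 1 H
  atom 4: C, bond orders sum to 3 (valence 4) → 1 H
  atom 5: C, bond orders sum to 4 (valence 4) → 0 H
  atom 6: C, bond orders sum to 3 (valence 4) → 1 H
  atom 7: C, bond orders sum to 3 (valence 4) → 1 H
  atom 8: C, bond orders sum to 4 (valence 4) → 0 H
  atom 9: C, bond orders sum to 3 (valence 4) → 1 H
  atom 10: C, bond orders sum to 4 (valence 4) → 0 H
  atom 11: C, bond orders sum to 4 (valence 4) → 0 H
  atom 12: N, bond orders sum to 3 (valence 3) → 0 H
  atom 13: C, bond orders sum to 3 (valence 4) → 1 H
  atom 14: C, bond orders sum to 3 (valence 4) → 1 H
  atom 15: C, bond orders sum to 3 (valence 4) → 1 H
Totals → C:13, H:8, Cl:1, N:1.
In Hill order: C13H8ClN.

C13H8ClN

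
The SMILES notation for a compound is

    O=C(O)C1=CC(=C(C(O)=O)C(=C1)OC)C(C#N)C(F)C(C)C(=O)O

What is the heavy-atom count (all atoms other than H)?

24

Every atom symbol written in the SMILES (organic subset) is one heavy atom; implicit H are not written.
Heavy atoms by element → C:15, F:1, N:1, O:7.
Total: 24.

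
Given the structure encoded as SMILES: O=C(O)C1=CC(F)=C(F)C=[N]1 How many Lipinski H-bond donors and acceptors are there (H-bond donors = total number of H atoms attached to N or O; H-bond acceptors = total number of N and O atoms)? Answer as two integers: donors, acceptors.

Donors: find every N or O and count the H atoms it carries.
  atom 1 (O): bond orders sum to 2 → 0 H
  atom 3 (O): bond orders sum to 1 → 1 H
  atom 11 (N): bond orders sum to 3 → 0 H
Lipinski HBD = 1.
Acceptors: N atoms = 1, O atoms = 2 → HBA = 3.

1, 3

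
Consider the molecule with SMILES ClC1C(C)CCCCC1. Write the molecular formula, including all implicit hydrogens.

Walk through each heavy atom and fill implicit hydrogens from standard valence (C 4, N 3, O 2, S 2, halogen 1):
  atom 1: Cl (halogen, monovalent) → 0 H
  atom 2: C, bond orders sum to 3 (valence 4) → 1 H
  atom 3: C, bond orders sum to 3 (valence 4) → 1 H
  atom 4: C, bond orders sum to 1 (valence 4) → 3 H
  atom 5: C, bond orders sum to 2 (valence 4) → 2 H
  atom 6: C, bond orders sum to 2 (valence 4) → 2 H
  atom 7: C, bond orders sum to 2 (valence 4) → 2 H
  atom 8: C, bond orders sum to 2 (valence 4) → 2 H
  atom 9: C, bond orders sum to 2 (valence 4) → 2 H
Totals → C:8, H:15, Cl:1.

C8H15Cl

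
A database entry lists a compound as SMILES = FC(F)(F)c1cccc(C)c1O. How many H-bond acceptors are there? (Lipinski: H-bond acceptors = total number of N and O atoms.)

N atoms: 0; O atoms: 1.
Lipinski HBA = 0 + 1 = 1.

1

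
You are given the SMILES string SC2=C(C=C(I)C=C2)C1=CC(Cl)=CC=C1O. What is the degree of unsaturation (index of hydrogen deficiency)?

Molecular formula: C12H8ClIOS.
DoU = (2C + 2 + N − H − X) / 2, where X is the halogen count and O/S are ignored.
    = (2·12 + 2 + 0 − 8 − 2) / 2 = 16 / 2 = 8.

8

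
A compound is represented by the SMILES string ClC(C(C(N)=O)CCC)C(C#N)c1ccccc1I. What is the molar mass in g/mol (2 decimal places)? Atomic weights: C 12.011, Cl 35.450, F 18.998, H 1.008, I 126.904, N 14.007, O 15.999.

390.65 g/mol

First, the molecular formula is C14H16ClIN2O (counting implicit H from valence).
  C: 14 × 12.011 = 168.154
  Cl: 1 × 35.450 = 35.450
  H: 16 × 1.008 = 16.128
  I: 1 × 126.904 = 126.904
  N: 2 × 14.007 = 28.014
  O: 1 × 15.999 = 15.999
Sum: 14×12.011 + 1×35.450 + 16×1.008 + 1×126.904 + 2×14.007 + 1×15.999 = 390.649 → 390.65 g/mol.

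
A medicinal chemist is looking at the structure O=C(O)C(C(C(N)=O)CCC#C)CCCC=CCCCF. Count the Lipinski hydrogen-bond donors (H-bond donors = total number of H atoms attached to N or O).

Donors: find every N or O and count the H atoms it carries.
  atom 1 (O): bond orders sum to 2 → 0 H
  atom 3 (O): bond orders sum to 1 → 1 H
  atom 7 (N): bond orders sum to 1 → 2 H
  atom 8 (O): bond orders sum to 2 → 0 H
Lipinski HBD = 3.

3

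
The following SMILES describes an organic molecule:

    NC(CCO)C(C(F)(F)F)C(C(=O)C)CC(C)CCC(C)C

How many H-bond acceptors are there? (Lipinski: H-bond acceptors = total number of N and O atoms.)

3

N atoms: 1; O atoms: 2.
Lipinski HBA = 1 + 2 = 3.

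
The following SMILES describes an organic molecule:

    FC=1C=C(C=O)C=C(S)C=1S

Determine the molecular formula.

C7H5FOS2

Walk through each heavy atom and fill implicit hydrogens from standard valence (C 4, N 3, O 2, S 2, halogen 1):
  atom 1: F (halogen, monovalent) → 0 H
  atom 2: C, bond orders sum to 4 (valence 4) → 0 H
  atom 3: C, bond orders sum to 3 (valence 4) → 1 H
  atom 4: C, bond orders sum to 4 (valence 4) → 0 H
  atom 5: C, bond orders sum to 3 (valence 4) → 1 H
  atom 6: O, bond orders sum to 2 (valence 2) → 0 H
  atom 7: C, bond orders sum to 3 (valence 4) → 1 H
  atom 8: C, bond orders sum to 4 (valence 4) → 0 H
  atom 9: S, bond orders sum to 1 (valence 2) → 1 H
  atom 10: C, bond orders sum to 4 (valence 4) → 0 H
  atom 11: S, bond orders sum to 1 (valence 2) → 1 H
Totals → C:7, H:5, F:1, O:1, S:2.
In Hill order: C7H5FOS2.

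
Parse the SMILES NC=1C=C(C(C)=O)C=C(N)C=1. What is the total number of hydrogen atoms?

10

Walk through each heavy atom and fill implicit hydrogens from standard valence (C 4, N 3, O 2, S 2, halogen 1):
  atom 1: N, bond orders sum to 1 (valence 3) → 2 H
  atom 2: C, bond orders sum to 4 (valence 4) → 0 H
  atom 3: C, bond orders sum to 3 (valence 4) → 1 H
  atom 4: C, bond orders sum to 4 (valence 4) → 0 H
  atom 5: C, bond orders sum to 4 (valence 4) → 0 H
  atom 6: C, bond orders sum to 1 (valence 4) → 3 H
  atom 7: O, bond orders sum to 2 (valence 2) → 0 H
  atom 8: C, bond orders sum to 3 (valence 4) → 1 H
  atom 9: C, bond orders sum to 4 (valence 4) → 0 H
  atom 10: N, bond orders sum to 1 (valence 3) → 2 H
  atom 11: C, bond orders sum to 3 (valence 4) → 1 H
Total hydrogens: 10.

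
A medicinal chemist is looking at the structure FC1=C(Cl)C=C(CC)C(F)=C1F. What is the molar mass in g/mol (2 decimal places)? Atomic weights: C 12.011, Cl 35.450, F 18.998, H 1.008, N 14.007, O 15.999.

First, the molecular formula is C8H6ClF3 (counting implicit H from valence).
  C: 8 × 12.011 = 96.088
  Cl: 1 × 35.450 = 35.450
  F: 3 × 18.998 = 56.994
  H: 6 × 1.008 = 6.048
Sum: 8×12.011 + 1×35.450 + 3×18.998 + 6×1.008 = 194.580 → 194.58 g/mol.

194.58 g/mol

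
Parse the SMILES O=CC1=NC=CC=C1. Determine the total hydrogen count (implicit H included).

Walk through each heavy atom and fill implicit hydrogens from standard valence (C 4, N 3, O 2, S 2, halogen 1):
  atom 1: O, bond orders sum to 2 (valence 2) → 0 H
  atom 2: C, bond orders sum to 3 (valence 4) → 1 H
  atom 3: C, bond orders sum to 4 (valence 4) → 0 H
  atom 4: N, bond orders sum to 3 (valence 3) → 0 H
  atom 5: C, bond orders sum to 3 (valence 4) → 1 H
  atom 6: C, bond orders sum to 3 (valence 4) → 1 H
  atom 7: C, bond orders sum to 3 (valence 4) → 1 H
  atom 8: C, bond orders sum to 3 (valence 4) → 1 H
Total hydrogens: 5.

5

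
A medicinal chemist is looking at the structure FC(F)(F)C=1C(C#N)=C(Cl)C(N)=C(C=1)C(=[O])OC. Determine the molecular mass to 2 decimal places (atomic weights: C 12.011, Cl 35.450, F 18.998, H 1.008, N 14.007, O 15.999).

278.61 g/mol

First, the molecular formula is C10H6ClF3N2O2 (counting implicit H from valence).
  C: 10 × 12.011 = 120.110
  Cl: 1 × 35.450 = 35.450
  F: 3 × 18.998 = 56.994
  H: 6 × 1.008 = 6.048
  N: 2 × 14.007 = 28.014
  O: 2 × 15.999 = 31.998
Sum: 10×12.011 + 1×35.450 + 3×18.998 + 6×1.008 + 2×14.007 + 2×15.999 = 278.614 → 278.61 g/mol.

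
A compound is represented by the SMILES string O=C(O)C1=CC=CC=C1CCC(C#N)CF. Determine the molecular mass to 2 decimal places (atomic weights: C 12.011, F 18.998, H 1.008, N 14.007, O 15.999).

First, the molecular formula is C12H12FNO2 (counting implicit H from valence).
  C: 12 × 12.011 = 144.132
  F: 1 × 18.998 = 18.998
  H: 12 × 1.008 = 12.096
  N: 1 × 14.007 = 14.007
  O: 2 × 15.999 = 31.998
Sum: 12×12.011 + 1×18.998 + 12×1.008 + 1×14.007 + 2×15.999 = 221.231 → 221.23 g/mol.

221.23 g/mol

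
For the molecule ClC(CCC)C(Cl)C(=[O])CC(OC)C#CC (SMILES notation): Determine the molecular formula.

Walk through each heavy atom and fill implicit hydrogens from standard valence (C 4, N 3, O 2, S 2, halogen 1):
  atom 1: Cl (halogen, monovalent) → 0 H
  atom 2: C, bond orders sum to 3 (valence 4) → 1 H
  atom 3: C, bond orders sum to 2 (valence 4) → 2 H
  atom 4: C, bond orders sum to 2 (valence 4) → 2 H
  atom 5: C, bond orders sum to 1 (valence 4) → 3 H
  atom 6: C, bond orders sum to 3 (valence 4) → 1 H
  atom 7: Cl (halogen, monovalent) → 0 H
  atom 8: C, bond orders sum to 4 (valence 4) → 0 H
  atom 9: O with explicit H count 0
  atom 10: C, bond orders sum to 2 (valence 4) → 2 H
  atom 11: C, bond orders sum to 3 (valence 4) → 1 H
  atom 12: O, bond orders sum to 2 (valence 2) → 0 H
  atom 13: C, bond orders sum to 1 (valence 4) → 3 H
  atom 14: C, bond orders sum to 4 (valence 4) → 0 H
  atom 15: C, bond orders sum to 4 (valence 4) → 0 H
  atom 16: C, bond orders sum to 1 (valence 4) → 3 H
Totals → C:12, H:18, Cl:2, O:2.

C12H18Cl2O2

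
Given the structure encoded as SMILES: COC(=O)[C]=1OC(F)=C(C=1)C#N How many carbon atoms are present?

7

Count every carbon token in the SMILES (each C, including those in ring-closure positions and inside branches).
Carbon count: 7.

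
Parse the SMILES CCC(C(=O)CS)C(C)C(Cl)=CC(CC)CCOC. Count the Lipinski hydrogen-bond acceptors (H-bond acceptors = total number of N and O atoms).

N atoms: 0; O atoms: 2.
Lipinski HBA = 0 + 2 = 2.

2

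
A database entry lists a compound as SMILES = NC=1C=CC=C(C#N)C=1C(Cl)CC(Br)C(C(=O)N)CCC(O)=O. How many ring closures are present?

1

In SMILES, each pair of matching ring-closure digits denotes one ring-closing bond; the number of such bonds equals the number of independent rings.
Ring-closure bonds here: 1.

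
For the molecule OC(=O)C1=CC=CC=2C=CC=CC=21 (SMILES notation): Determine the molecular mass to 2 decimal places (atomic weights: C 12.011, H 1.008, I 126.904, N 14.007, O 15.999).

172.18 g/mol

First, the molecular formula is C11H8O2 (counting implicit H from valence).
  C: 11 × 12.011 = 132.121
  H: 8 × 1.008 = 8.064
  O: 2 × 15.999 = 31.998
Sum: 11×12.011 + 8×1.008 + 2×15.999 = 172.183 → 172.18 g/mol.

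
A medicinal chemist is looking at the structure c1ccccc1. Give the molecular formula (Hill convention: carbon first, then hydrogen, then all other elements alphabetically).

Walk through each heavy atom and fill implicit hydrogens from standard valence (C 4, N 3, O 2, S 2, halogen 1); for lowercase aromatic atoms, an aromatic c carries 1 H when it has two neighbours and 0 H with three, and aromatic n carries 0 H:
  atom 1: aromatic c, 2 neighbours → 1 H
  atom 2: aromatic c, 2 neighbours → 1 H
  atom 3: aromatic c, 2 neighbours → 1 H
  atom 4: aromatic c, 2 neighbours → 1 H
  atom 5: aromatic c, 2 neighbours → 1 H
  atom 6: aromatic c, 2 neighbours → 1 H
Totals → C:6, H:6.
In Hill order: C6H6.

C6H6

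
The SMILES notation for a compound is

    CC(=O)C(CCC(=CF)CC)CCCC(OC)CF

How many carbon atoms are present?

15

Count every carbon token in the SMILES (each C, including those in ring-closure positions and inside branches).
Carbon count: 15.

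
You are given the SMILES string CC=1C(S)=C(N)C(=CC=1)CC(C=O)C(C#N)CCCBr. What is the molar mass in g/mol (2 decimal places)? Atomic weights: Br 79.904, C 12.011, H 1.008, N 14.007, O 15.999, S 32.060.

First, the molecular formula is C15H19BrN2OS (counting implicit H from valence).
  Br: 1 × 79.904 = 79.904
  C: 15 × 12.011 = 180.165
  H: 19 × 1.008 = 19.152
  N: 2 × 14.007 = 28.014
  O: 1 × 15.999 = 15.999
  S: 1 × 32.060 = 32.060
Sum: 1×79.904 + 15×12.011 + 19×1.008 + 2×14.007 + 1×15.999 + 1×32.060 = 355.294 → 355.29 g/mol.

355.29 g/mol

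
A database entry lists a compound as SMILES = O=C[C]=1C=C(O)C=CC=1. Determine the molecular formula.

Walk through each heavy atom and fill implicit hydrogens from standard valence (C 4, N 3, O 2, S 2, halogen 1):
  atom 1: O, bond orders sum to 2 (valence 2) → 0 H
  atom 2: C, bond orders sum to 3 (valence 4) → 1 H
  atom 3: C with explicit H count 0
  atom 4: C, bond orders sum to 3 (valence 4) → 1 H
  atom 5: C, bond orders sum to 4 (valence 4) → 0 H
  atom 6: O, bond orders sum to 1 (valence 2) → 1 H
  atom 7: C, bond orders sum to 3 (valence 4) → 1 H
  atom 8: C, bond orders sum to 3 (valence 4) → 1 H
  atom 9: C, bond orders sum to 3 (valence 4) → 1 H
Totals → C:7, H:6, O:2.

C7H6O2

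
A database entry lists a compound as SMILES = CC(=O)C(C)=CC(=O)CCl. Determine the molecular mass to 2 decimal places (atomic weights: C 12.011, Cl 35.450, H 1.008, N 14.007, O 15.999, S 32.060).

First, the molecular formula is C7H9ClO2 (counting implicit H from valence).
  C: 7 × 12.011 = 84.077
  Cl: 1 × 35.450 = 35.450
  H: 9 × 1.008 = 9.072
  O: 2 × 15.999 = 31.998
Sum: 7×12.011 + 1×35.450 + 9×1.008 + 2×15.999 = 160.597 → 160.60 g/mol.

160.60 g/mol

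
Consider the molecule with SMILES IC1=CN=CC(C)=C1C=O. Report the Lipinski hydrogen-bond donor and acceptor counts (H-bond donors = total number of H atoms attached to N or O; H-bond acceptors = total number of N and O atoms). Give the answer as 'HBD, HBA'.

Donors: find every N or O and count the H atoms it carries.
  atom 4 (N): bond orders sum to 3 → 0 H
  atom 10 (O): bond orders sum to 2 → 0 H
Lipinski HBD = 0.
Acceptors: N atoms = 1, O atoms = 1 → HBA = 2.

0, 2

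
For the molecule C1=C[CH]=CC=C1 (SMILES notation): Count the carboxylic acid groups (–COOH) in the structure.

Scan the SMILES for the carboxylic acid motif — none present.

0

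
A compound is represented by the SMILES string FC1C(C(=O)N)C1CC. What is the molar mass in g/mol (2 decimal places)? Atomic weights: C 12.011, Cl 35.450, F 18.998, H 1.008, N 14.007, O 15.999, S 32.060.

131.15 g/mol

First, the molecular formula is C6H10FNO (counting implicit H from valence).
  C: 6 × 12.011 = 72.066
  F: 1 × 18.998 = 18.998
  H: 10 × 1.008 = 10.080
  N: 1 × 14.007 = 14.007
  O: 1 × 15.999 = 15.999
Sum: 6×12.011 + 1×18.998 + 10×1.008 + 1×14.007 + 1×15.999 = 131.150 → 131.15 g/mol.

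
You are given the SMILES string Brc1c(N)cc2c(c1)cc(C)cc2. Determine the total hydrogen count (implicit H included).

10

Walk through each heavy atom and fill implicit hydrogens from standard valence (C 4, N 3, O 2, S 2, halogen 1); for lowercase aromatic atoms, an aromatic c carries 1 H when it has two neighbours and 0 H with three, and aromatic n carries 0 H:
  atom 1: Br (halogen, monovalent) → 0 H
  atom 2: aromatic c, 3 neighbours → 0 H
  atom 3: aromatic c, 3 neighbours → 0 H
  atom 4: N, bond orders sum to 1 (valence 3) → 2 H
  atom 5: aromatic c, 2 neighbours → 1 H
  atom 6: aromatic c, 3 neighbours → 0 H
  atom 7: aromatic c, 3 neighbours → 0 H
  atom 8: aromatic c, 2 neighbours → 1 H
  atom 9: aromatic c, 2 neighbours → 1 H
  atom 10: aromatic c, 3 neighbours → 0 H
  atom 11: C, bond orders sum to 1 (valence 4) → 3 H
  atom 12: aromatic c, 2 neighbours → 1 H
  atom 13: aromatic c, 2 neighbours → 1 H
Total hydrogens: 10.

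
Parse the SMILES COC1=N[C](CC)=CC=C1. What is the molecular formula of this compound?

C8H11NO

Walk through each heavy atom and fill implicit hydrogens from standard valence (C 4, N 3, O 2, S 2, halogen 1):
  atom 1: C, bond orders sum to 1 (valence 4) → 3 H
  atom 2: O, bond orders sum to 2 (valence 2) → 0 H
  atom 3: C, bond orders sum to 4 (valence 4) → 0 H
  atom 4: N, bond orders sum to 3 (valence 3) → 0 H
  atom 5: C with explicit H count 0
  atom 6: C, bond orders sum to 2 (valence 4) → 2 H
  atom 7: C, bond orders sum to 1 (valence 4) → 3 H
  atom 8: C, bond orders sum to 3 (valence 4) → 1 H
  atom 9: C, bond orders sum to 3 (valence 4) → 1 H
  atom 10: C, bond orders sum to 3 (valence 4) → 1 H
Totals → C:8, H:11, N:1, O:1.
In Hill order: C8H11NO.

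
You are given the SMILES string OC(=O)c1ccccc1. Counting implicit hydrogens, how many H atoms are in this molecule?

6

Walk through each heavy atom and fill implicit hydrogens from standard valence (C 4, N 3, O 2, S 2, halogen 1); for lowercase aromatic atoms, an aromatic c carries 1 H when it has two neighbours and 0 H with three, and aromatic n carries 0 H:
  atom 1: O, bond orders sum to 1 (valence 2) → 1 H
  atom 2: C, bond orders sum to 4 (valence 4) → 0 H
  atom 3: O, bond orders sum to 2 (valence 2) → 0 H
  atom 4: aromatic c, 3 neighbours → 0 H
  atom 5: aromatic c, 2 neighbours → 1 H
  atom 6: aromatic c, 2 neighbours → 1 H
  atom 7: aromatic c, 2 neighbours → 1 H
  atom 8: aromatic c, 2 neighbours → 1 H
  atom 9: aromatic c, 2 neighbours → 1 H
Total hydrogens: 6.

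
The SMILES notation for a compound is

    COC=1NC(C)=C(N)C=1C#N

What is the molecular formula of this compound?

Walk through each heavy atom and fill implicit hydrogens from standard valence (C 4, N 3, O 2, S 2, halogen 1):
  atom 1: C, bond orders sum to 1 (valence 4) → 3 H
  atom 2: O, bond orders sum to 2 (valence 2) → 0 H
  atom 3: C, bond orders sum to 4 (valence 4) → 0 H
  atom 4: N, bond orders sum to 2 (valence 3) → 1 H
  atom 5: C, bond orders sum to 4 (valence 4) → 0 H
  atom 6: C, bond orders sum to 1 (valence 4) → 3 H
  atom 7: C, bond orders sum to 4 (valence 4) → 0 H
  atom 8: N, bond orders sum to 1 (valence 3) → 2 H
  atom 9: C, bond orders sum to 4 (valence 4) → 0 H
  atom 10: C, bond orders sum to 4 (valence 4) → 0 H
  atom 11: N, bond orders sum to 3 (valence 3) → 0 H
Totals → C:7, H:9, N:3, O:1.
In Hill order: C7H9N3O.

C7H9N3O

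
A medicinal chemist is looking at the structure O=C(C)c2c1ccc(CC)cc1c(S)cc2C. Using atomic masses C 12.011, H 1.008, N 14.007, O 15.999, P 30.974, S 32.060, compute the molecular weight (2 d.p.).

244.35 g/mol

First, the molecular formula is C15H16OS (counting implicit H from valence).
  C: 15 × 12.011 = 180.165
  H: 16 × 1.008 = 16.128
  O: 1 × 15.999 = 15.999
  S: 1 × 32.060 = 32.060
Sum: 15×12.011 + 16×1.008 + 1×15.999 + 1×32.060 = 244.352 → 244.35 g/mol.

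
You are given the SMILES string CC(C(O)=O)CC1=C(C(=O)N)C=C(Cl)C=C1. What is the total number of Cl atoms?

1

Scan the SMILES for Cl atoms (remember two-letter symbols like Cl and Br are single atoms).
Chlorine count: 1.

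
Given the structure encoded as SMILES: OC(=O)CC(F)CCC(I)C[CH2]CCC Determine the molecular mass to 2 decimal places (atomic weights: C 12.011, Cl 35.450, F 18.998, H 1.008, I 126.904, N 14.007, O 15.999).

330.18 g/mol

First, the molecular formula is C11H20FIO2 (counting implicit H from valence).
  C: 11 × 12.011 = 132.121
  F: 1 × 18.998 = 18.998
  H: 20 × 1.008 = 20.160
  I: 1 × 126.904 = 126.904
  O: 2 × 15.999 = 31.998
Sum: 11×12.011 + 1×18.998 + 20×1.008 + 1×126.904 + 2×15.999 = 330.181 → 330.18 g/mol.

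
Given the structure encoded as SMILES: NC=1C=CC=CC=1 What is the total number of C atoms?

6

Count every carbon token in the SMILES (each C, including those in ring-closure positions and inside branches).
Carbon count: 6.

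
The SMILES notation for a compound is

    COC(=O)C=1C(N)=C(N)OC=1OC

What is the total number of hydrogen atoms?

Walk through each heavy atom and fill implicit hydrogens from standard valence (C 4, N 3, O 2, S 2, halogen 1):
  atom 1: C, bond orders sum to 1 (valence 4) → 3 H
  atom 2: O, bond orders sum to 2 (valence 2) → 0 H
  atom 3: C, bond orders sum to 4 (valence 4) → 0 H
  atom 4: O, bond orders sum to 2 (valence 2) → 0 H
  atom 5: C, bond orders sum to 4 (valence 4) → 0 H
  atom 6: C, bond orders sum to 4 (valence 4) → 0 H
  atom 7: N, bond orders sum to 1 (valence 3) → 2 H
  atom 8: C, bond orders sum to 4 (valence 4) → 0 H
  atom 9: N, bond orders sum to 1 (valence 3) → 2 H
  atom 10: O, bond orders sum to 2 (valence 2) → 0 H
  atom 11: C, bond orders sum to 4 (valence 4) → 0 H
  atom 12: O, bond orders sum to 2 (valence 2) → 0 H
  atom 13: C, bond orders sum to 1 (valence 4) → 3 H
Total hydrogens: 10.

10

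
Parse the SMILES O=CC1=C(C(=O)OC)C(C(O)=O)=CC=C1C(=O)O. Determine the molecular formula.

C11H8O7

Walk through each heavy atom and fill implicit hydrogens from standard valence (C 4, N 3, O 2, S 2, halogen 1):
  atom 1: O, bond orders sum to 2 (valence 2) → 0 H
  atom 2: C, bond orders sum to 3 (valence 4) → 1 H
  atom 3: C, bond orders sum to 4 (valence 4) → 0 H
  atom 4: C, bond orders sum to 4 (valence 4) → 0 H
  atom 5: C, bond orders sum to 4 (valence 4) → 0 H
  atom 6: O, bond orders sum to 2 (valence 2) → 0 H
  atom 7: O, bond orders sum to 2 (valence 2) → 0 H
  atom 8: C, bond orders sum to 1 (valence 4) → 3 H
  atom 9: C, bond orders sum to 4 (valence 4) → 0 H
  atom 10: C, bond orders sum to 4 (valence 4) → 0 H
  atom 11: O, bond orders sum to 1 (valence 2) → 1 H
  atom 12: O, bond orders sum to 2 (valence 2) → 0 H
  atom 13: C, bond orders sum to 3 (valence 4) → 1 H
  atom 14: C, bond orders sum to 3 (valence 4) → 1 H
  atom 15: C, bond orders sum to 4 (valence 4) → 0 H
  atom 16: C, bond orders sum to 4 (valence 4) → 0 H
  atom 17: O, bond orders sum to 2 (valence 2) → 0 H
  atom 18: O, bond orders sum to 1 (valence 2) → 1 H
Totals → C:11, H:8, O:7.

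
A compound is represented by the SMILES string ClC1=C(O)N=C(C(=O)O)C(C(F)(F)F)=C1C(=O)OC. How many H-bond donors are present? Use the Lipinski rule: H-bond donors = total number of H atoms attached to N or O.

2

Donors: find every N or O and count the H atoms it carries.
  atom 4 (O): bond orders sum to 1 → 1 H
  atom 5 (N): bond orders sum to 3 → 0 H
  atom 8 (O): bond orders sum to 2 → 0 H
  atom 9 (O): bond orders sum to 1 → 1 H
  atom 17 (O): bond orders sum to 2 → 0 H
  atom 18 (O): bond orders sum to 2 → 0 H
Lipinski HBD = 2.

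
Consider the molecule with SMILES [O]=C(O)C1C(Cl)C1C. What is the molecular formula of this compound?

Walk through each heavy atom and fill implicit hydrogens from standard valence (C 4, N 3, O 2, S 2, halogen 1):
  atom 1: O with explicit H count 0
  atom 2: C, bond orders sum to 4 (valence 4) → 0 H
  atom 3: O, bond orders sum to 1 (valence 2) → 1 H
  atom 4: C, bond orders sum to 3 (valence 4) → 1 H
  atom 5: C, bond orders sum to 3 (valence 4) → 1 H
  atom 6: Cl (halogen, monovalent) → 0 H
  atom 7: C, bond orders sum to 3 (valence 4) → 1 H
  atom 8: C, bond orders sum to 1 (valence 4) → 3 H
Totals → C:5, H:7, Cl:1, O:2.

C5H7ClO2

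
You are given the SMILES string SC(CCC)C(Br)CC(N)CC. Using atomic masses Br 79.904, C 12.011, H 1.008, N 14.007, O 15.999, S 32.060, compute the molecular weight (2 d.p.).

First, the molecular formula is C9H20BrNS (counting implicit H from valence).
  Br: 1 × 79.904 = 79.904
  C: 9 × 12.011 = 108.099
  H: 20 × 1.008 = 20.160
  N: 1 × 14.007 = 14.007
  S: 1 × 32.060 = 32.060
Sum: 1×79.904 + 9×12.011 + 20×1.008 + 1×14.007 + 1×32.060 = 254.230 → 254.23 g/mol.

254.23 g/mol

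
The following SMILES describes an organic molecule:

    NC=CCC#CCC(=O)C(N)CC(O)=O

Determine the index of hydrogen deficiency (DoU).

5

Degree of unsaturation = (number of rings) + (number of π bonds).
Ring closures in the SMILES: 0.
π bonds: 3 double bonds (each 1 DoU), 1 triple bond (each 2 DoU) → 5 DoU from unsaturation.
Total DoU = 0 + 5 = 5.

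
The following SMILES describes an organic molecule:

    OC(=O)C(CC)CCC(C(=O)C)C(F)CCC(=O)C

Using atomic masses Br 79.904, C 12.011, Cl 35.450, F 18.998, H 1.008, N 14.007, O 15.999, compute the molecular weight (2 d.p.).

First, the molecular formula is C14H23FO4 (counting implicit H from valence).
  C: 14 × 12.011 = 168.154
  F: 1 × 18.998 = 18.998
  H: 23 × 1.008 = 23.184
  O: 4 × 15.999 = 63.996
Sum: 14×12.011 + 1×18.998 + 23×1.008 + 4×15.999 = 274.332 → 274.33 g/mol.

274.33 g/mol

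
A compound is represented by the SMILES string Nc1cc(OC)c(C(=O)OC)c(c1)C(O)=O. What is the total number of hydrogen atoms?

11

Walk through each heavy atom and fill implicit hydrogens from standard valence (C 4, N 3, O 2, S 2, halogen 1); for lowercase aromatic atoms, an aromatic c carries 1 H when it has two neighbours and 0 H with three, and aromatic n carries 0 H:
  atom 1: N, bond orders sum to 1 (valence 3) → 2 H
  atom 2: aromatic c, 3 neighbours → 0 H
  atom 3: aromatic c, 2 neighbours → 1 H
  atom 4: aromatic c, 3 neighbours → 0 H
  atom 5: O, bond orders sum to 2 (valence 2) → 0 H
  atom 6: C, bond orders sum to 1 (valence 4) → 3 H
  atom 7: aromatic c, 3 neighbours → 0 H
  atom 8: C, bond orders sum to 4 (valence 4) → 0 H
  atom 9: O, bond orders sum to 2 (valence 2) → 0 H
  atom 10: O, bond orders sum to 2 (valence 2) → 0 H
  atom 11: C, bond orders sum to 1 (valence 4) → 3 H
  atom 12: aromatic c, 3 neighbours → 0 H
  atom 13: aromatic c, 2 neighbours → 1 H
  atom 14: C, bond orders sum to 4 (valence 4) → 0 H
  atom 15: O, bond orders sum to 1 (valence 2) → 1 H
  atom 16: O, bond orders sum to 2 (valence 2) → 0 H
Total hydrogens: 11.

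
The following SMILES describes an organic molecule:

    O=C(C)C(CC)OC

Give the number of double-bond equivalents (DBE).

1

Degree of unsaturation = (number of rings) + (number of π bonds).
Ring closures in the SMILES: 0.
π bonds: 1 double bond (each 1 DoU) → 1 DoU from unsaturation.
Total DoU = 0 + 1 = 1.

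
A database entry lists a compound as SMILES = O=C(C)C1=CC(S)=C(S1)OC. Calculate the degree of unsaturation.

Degree of unsaturation = (number of rings) + (number of π bonds).
Ring closures in the SMILES: 1.
π bonds: 3 double bonds (each 1 DoU) → 3 DoU from unsaturation.
Total DoU = 1 + 3 = 4.

4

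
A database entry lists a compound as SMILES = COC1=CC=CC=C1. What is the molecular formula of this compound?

C7H8O

Walk through each heavy atom and fill implicit hydrogens from standard valence (C 4, N 3, O 2, S 2, halogen 1):
  atom 1: C, bond orders sum to 1 (valence 4) → 3 H
  atom 2: O, bond orders sum to 2 (valence 2) → 0 H
  atom 3: C, bond orders sum to 4 (valence 4) → 0 H
  atom 4: C, bond orders sum to 3 (valence 4) → 1 H
  atom 5: C, bond orders sum to 3 (valence 4) → 1 H
  atom 6: C, bond orders sum to 3 (valence 4) → 1 H
  atom 7: C, bond orders sum to 3 (valence 4) → 1 H
  atom 8: C, bond orders sum to 3 (valence 4) → 1 H
Totals → C:7, H:8, O:1.
In Hill order: C7H8O.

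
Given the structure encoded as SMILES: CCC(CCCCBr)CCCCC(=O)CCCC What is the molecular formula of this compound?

Walk through each heavy atom and fill implicit hydrogens from standard valence (C 4, N 3, O 2, S 2, halogen 1):
  atom 1: C, bond orders sum to 1 (valence 4) → 3 H
  atom 2: C, bond orders sum to 2 (valence 4) → 2 H
  atom 3: C, bond orders sum to 3 (valence 4) → 1 H
  atom 4: C, bond orders sum to 2 (valence 4) → 2 H
  atom 5: C, bond orders sum to 2 (valence 4) → 2 H
  atom 6: C, bond orders sum to 2 (valence 4) → 2 H
  atom 7: C, bond orders sum to 2 (valence 4) → 2 H
  atom 8: Br (halogen, monovalent) → 0 H
  atom 9: C, bond orders sum to 2 (valence 4) → 2 H
  atom 10: C, bond orders sum to 2 (valence 4) → 2 H
  atom 11: C, bond orders sum to 2 (valence 4) → 2 H
  atom 12: C, bond orders sum to 2 (valence 4) → 2 H
  atom 13: C, bond orders sum to 4 (valence 4) → 0 H
  atom 14: O, bond orders sum to 2 (valence 2) → 0 H
  atom 15: C, bond orders sum to 2 (valence 4) → 2 H
  atom 16: C, bond orders sum to 2 (valence 4) → 2 H
  atom 17: C, bond orders sum to 2 (valence 4) → 2 H
  atom 18: C, bond orders sum to 1 (valence 4) → 3 H
Totals → C:16, H:31, Br:1, O:1.

C16H31BrO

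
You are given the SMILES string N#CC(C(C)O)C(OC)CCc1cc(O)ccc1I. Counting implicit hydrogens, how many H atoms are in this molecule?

18

Walk through each heavy atom and fill implicit hydrogens from standard valence (C 4, N 3, O 2, S 2, halogen 1); for lowercase aromatic atoms, an aromatic c carries 1 H when it has two neighbours and 0 H with three, and aromatic n carries 0 H:
  atom 1: N, bond orders sum to 3 (valence 3) → 0 H
  atom 2: C, bond orders sum to 4 (valence 4) → 0 H
  atom 3: C, bond orders sum to 3 (valence 4) → 1 H
  atom 4: C, bond orders sum to 3 (valence 4) → 1 H
  atom 5: C, bond orders sum to 1 (valence 4) → 3 H
  atom 6: O, bond orders sum to 1 (valence 2) → 1 H
  atom 7: C, bond orders sum to 3 (valence 4) → 1 H
  atom 8: O, bond orders sum to 2 (valence 2) → 0 H
  atom 9: C, bond orders sum to 1 (valence 4) → 3 H
  atom 10: C, bond orders sum to 2 (valence 4) → 2 H
  atom 11: C, bond orders sum to 2 (valence 4) → 2 H
  atom 12: aromatic c, 3 neighbours → 0 H
  atom 13: aromatic c, 2 neighbours → 1 H
  atom 14: aromatic c, 3 neighbours → 0 H
  atom 15: O, bond orders sum to 1 (valence 2) → 1 H
  atom 16: aromatic c, 2 neighbours → 1 H
  atom 17: aromatic c, 2 neighbours → 1 H
  atom 18: aromatic c, 3 neighbours → 0 H
  atom 19: I (halogen, monovalent) → 0 H
Total hydrogens: 18.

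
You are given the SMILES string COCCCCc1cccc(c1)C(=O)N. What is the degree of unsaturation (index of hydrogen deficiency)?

5

Molecular formula: C12H17NO2.
DoU = (2C + 2 + N − H − X) / 2, where X is the halogen count and O/S are ignored.
    = (2·12 + 2 + 1 − 17 − 0) / 2 = 10 / 2 = 5.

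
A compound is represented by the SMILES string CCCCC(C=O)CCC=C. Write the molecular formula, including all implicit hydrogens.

C10H18O

Walk through each heavy atom and fill implicit hydrogens from standard valence (C 4, N 3, O 2, S 2, halogen 1):
  atom 1: C, bond orders sum to 1 (valence 4) → 3 H
  atom 2: C, bond orders sum to 2 (valence 4) → 2 H
  atom 3: C, bond orders sum to 2 (valence 4) → 2 H
  atom 4: C, bond orders sum to 2 (valence 4) → 2 H
  atom 5: C, bond orders sum to 3 (valence 4) → 1 H
  atom 6: C, bond orders sum to 3 (valence 4) → 1 H
  atom 7: O, bond orders sum to 2 (valence 2) → 0 H
  atom 8: C, bond orders sum to 2 (valence 4) → 2 H
  atom 9: C, bond orders sum to 2 (valence 4) → 2 H
  atom 10: C, bond orders sum to 3 (valence 4) → 1 H
  atom 11: C, bond orders sum to 2 (valence 4) → 2 H
Totals → C:10, H:18, O:1.
In Hill order: C10H18O.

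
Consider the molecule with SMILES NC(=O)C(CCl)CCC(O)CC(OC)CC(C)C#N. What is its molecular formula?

C13H23ClN2O3

Walk through each heavy atom and fill implicit hydrogens from standard valence (C 4, N 3, O 2, S 2, halogen 1):
  atom 1: N, bond orders sum to 1 (valence 3) → 2 H
  atom 2: C, bond orders sum to 4 (valence 4) → 0 H
  atom 3: O, bond orders sum to 2 (valence 2) → 0 H
  atom 4: C, bond orders sum to 3 (valence 4) → 1 H
  atom 5: C, bond orders sum to 2 (valence 4) → 2 H
  atom 6: Cl (halogen, monovalent) → 0 H
  atom 7: C, bond orders sum to 2 (valence 4) → 2 H
  atom 8: C, bond orders sum to 2 (valence 4) → 2 H
  atom 9: C, bond orders sum to 3 (valence 4) → 1 H
  atom 10: O, bond orders sum to 1 (valence 2) → 1 H
  atom 11: C, bond orders sum to 2 (valence 4) → 2 H
  atom 12: C, bond orders sum to 3 (valence 4) → 1 H
  atom 13: O, bond orders sum to 2 (valence 2) → 0 H
  atom 14: C, bond orders sum to 1 (valence 4) → 3 H
  atom 15: C, bond orders sum to 2 (valence 4) → 2 H
  atom 16: C, bond orders sum to 3 (valence 4) → 1 H
  atom 17: C, bond orders sum to 1 (valence 4) → 3 H
  atom 18: C, bond orders sum to 4 (valence 4) → 0 H
  atom 19: N, bond orders sum to 3 (valence 3) → 0 H
Totals → C:13, H:23, Cl:1, N:2, O:3.
In Hill order: C13H23ClN2O3.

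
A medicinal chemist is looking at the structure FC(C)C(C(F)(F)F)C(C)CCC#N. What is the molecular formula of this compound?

Walk through each heavy atom and fill implicit hydrogens from standard valence (C 4, N 3, O 2, S 2, halogen 1):
  atom 1: F (halogen, monovalent) → 0 H
  atom 2: C, bond orders sum to 3 (valence 4) → 1 H
  atom 3: C, bond orders sum to 1 (valence 4) → 3 H
  atom 4: C, bond orders sum to 3 (valence 4) → 1 H
  atom 5: C, bond orders sum to 4 (valence 4) → 0 H
  atom 6: F (halogen, monovalent) → 0 H
  atom 7: F (halogen, monovalent) → 0 H
  atom 8: F (halogen, monovalent) → 0 H
  atom 9: C, bond orders sum to 3 (valence 4) → 1 H
  atom 10: C, bond orders sum to 1 (valence 4) → 3 H
  atom 11: C, bond orders sum to 2 (valence 4) → 2 H
  atom 12: C, bond orders sum to 2 (valence 4) → 2 H
  atom 13: C, bond orders sum to 4 (valence 4) → 0 H
  atom 14: N, bond orders sum to 3 (valence 3) → 0 H
Totals → C:9, H:13, F:4, N:1.
In Hill order: C9H13F4N.

C9H13F4N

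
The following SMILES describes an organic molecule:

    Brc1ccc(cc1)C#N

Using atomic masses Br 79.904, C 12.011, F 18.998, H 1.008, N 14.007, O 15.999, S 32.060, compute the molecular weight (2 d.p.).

182.02 g/mol

First, the molecular formula is C7H4BrN (counting implicit H from valence).
  Br: 1 × 79.904 = 79.904
  C: 7 × 12.011 = 84.077
  H: 4 × 1.008 = 4.032
  N: 1 × 14.007 = 14.007
Sum: 1×79.904 + 7×12.011 + 4×1.008 + 1×14.007 = 182.020 → 182.02 g/mol.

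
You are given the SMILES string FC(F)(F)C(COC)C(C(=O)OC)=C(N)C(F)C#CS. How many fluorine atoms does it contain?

4

Scan the SMILES for F atoms (remember two-letter symbols like Cl and Br are single atoms).
Fluorine count: 4.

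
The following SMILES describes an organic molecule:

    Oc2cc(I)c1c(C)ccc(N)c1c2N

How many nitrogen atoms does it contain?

2

Scan the SMILES for N atoms (remember two-letter symbols like Cl and Br are single atoms).
Nitrogen count: 2.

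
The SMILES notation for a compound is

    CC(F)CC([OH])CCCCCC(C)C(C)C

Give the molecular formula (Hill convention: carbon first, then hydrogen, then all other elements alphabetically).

Walk through each heavy atom and fill implicit hydrogens from standard valence (C 4, N 3, O 2, S 2, halogen 1):
  atom 1: C, bond orders sum to 1 (valence 4) → 3 H
  atom 2: C, bond orders sum to 3 (valence 4) → 1 H
  atom 3: F (halogen, monovalent) → 0 H
  atom 4: C, bond orders sum to 2 (valence 4) → 2 H
  atom 5: C, bond orders sum to 3 (valence 4) → 1 H
  atom 6: O with explicit H count 1
  atom 7: C, bond orders sum to 2 (valence 4) → 2 H
  atom 8: C, bond orders sum to 2 (valence 4) → 2 H
  atom 9: C, bond orders sum to 2 (valence 4) → 2 H
  atom 10: C, bond orders sum to 2 (valence 4) → 2 H
  atom 11: C, bond orders sum to 2 (valence 4) → 2 H
  atom 12: C, bond orders sum to 3 (valence 4) → 1 H
  atom 13: C, bond orders sum to 1 (valence 4) → 3 H
  atom 14: C, bond orders sum to 3 (valence 4) → 1 H
  atom 15: C, bond orders sum to 1 (valence 4) → 3 H
  atom 16: C, bond orders sum to 1 (valence 4) → 3 H
Totals → C:14, H:29, F:1, O:1.

C14H29FO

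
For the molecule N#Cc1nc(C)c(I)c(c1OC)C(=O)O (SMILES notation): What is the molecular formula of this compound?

Walk through each heavy atom and fill implicit hydrogens from standard valence (C 4, N 3, O 2, S 2, halogen 1); for lowercase aromatic atoms, an aromatic c carries 1 H when it has two neighbours and 0 H with three, and aromatic n carries 0 H:
  atom 1: N, bond orders sum to 3 (valence 3) → 0 H
  atom 2: C, bond orders sum to 4 (valence 4) → 0 H
  atom 3: aromatic c, 3 neighbours → 0 H
  atom 4: aromatic n, 2 neighbours → 0 H
  atom 5: aromatic c, 3 neighbours → 0 H
  atom 6: C, bond orders sum to 1 (valence 4) → 3 H
  atom 7: aromatic c, 3 neighbours → 0 H
  atom 8: I (halogen, monovalent) → 0 H
  atom 9: aromatic c, 3 neighbours → 0 H
  atom 10: aromatic c, 3 neighbours → 0 H
  atom 11: O, bond orders sum to 2 (valence 2) → 0 H
  atom 12: C, bond orders sum to 1 (valence 4) → 3 H
  atom 13: C, bond orders sum to 4 (valence 4) → 0 H
  atom 14: O, bond orders sum to 2 (valence 2) → 0 H
  atom 15: O, bond orders sum to 1 (valence 2) → 1 H
Totals → C:9, H:7, I:1, N:2, O:3.
In Hill order: C9H7IN2O3.

C9H7IN2O3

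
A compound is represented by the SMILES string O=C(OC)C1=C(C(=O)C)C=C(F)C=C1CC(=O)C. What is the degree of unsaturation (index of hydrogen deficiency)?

Degree of unsaturation = (number of rings) + (number of π bonds).
Ring closures in the SMILES: 1.
π bonds: 6 double bonds (each 1 DoU) → 6 DoU from unsaturation.
Total DoU = 1 + 6 = 7.

7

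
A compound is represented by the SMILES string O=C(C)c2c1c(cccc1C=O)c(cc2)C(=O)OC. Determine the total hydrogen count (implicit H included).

Walk through each heavy atom and fill implicit hydrogens from standard valence (C 4, N 3, O 2, S 2, halogen 1); for lowercase aromatic atoms, an aromatic c carries 1 H when it has two neighbours and 0 H with three, and aromatic n carries 0 H:
  atom 1: O, bond orders sum to 2 (valence 2) → 0 H
  atom 2: C, bond orders sum to 4 (valence 4) → 0 H
  atom 3: C, bond orders sum to 1 (valence 4) → 3 H
  atom 4: aromatic c, 3 neighbours → 0 H
  atom 5: aromatic c, 3 neighbours → 0 H
  atom 6: aromatic c, 3 neighbours → 0 H
  atom 7: aromatic c, 2 neighbours → 1 H
  atom 8: aromatic c, 2 neighbours → 1 H
  atom 9: aromatic c, 2 neighbours → 1 H
  atom 10: aromatic c, 3 neighbours → 0 H
  atom 11: C, bond orders sum to 3 (valence 4) → 1 H
  atom 12: O, bond orders sum to 2 (valence 2) → 0 H
  atom 13: aromatic c, 3 neighbours → 0 H
  atom 14: aromatic c, 2 neighbours → 1 H
  atom 15: aromatic c, 2 neighbours → 1 H
  atom 16: C, bond orders sum to 4 (valence 4) → 0 H
  atom 17: O, bond orders sum to 2 (valence 2) → 0 H
  atom 18: O, bond orders sum to 2 (valence 2) → 0 H
  atom 19: C, bond orders sum to 1 (valence 4) → 3 H
Total hydrogens: 12.

12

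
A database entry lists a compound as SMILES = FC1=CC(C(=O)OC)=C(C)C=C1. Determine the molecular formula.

Walk through each heavy atom and fill implicit hydrogens from standard valence (C 4, N 3, O 2, S 2, halogen 1):
  atom 1: F (halogen, monovalent) → 0 H
  atom 2: C, bond orders sum to 4 (valence 4) → 0 H
  atom 3: C, bond orders sum to 3 (valence 4) → 1 H
  atom 4: C, bond orders sum to 4 (valence 4) → 0 H
  atom 5: C, bond orders sum to 4 (valence 4) → 0 H
  atom 6: O, bond orders sum to 2 (valence 2) → 0 H
  atom 7: O, bond orders sum to 2 (valence 2) → 0 H
  atom 8: C, bond orders sum to 1 (valence 4) → 3 H
  atom 9: C, bond orders sum to 4 (valence 4) → 0 H
  atom 10: C, bond orders sum to 1 (valence 4) → 3 H
  atom 11: C, bond orders sum to 3 (valence 4) → 1 H
  atom 12: C, bond orders sum to 3 (valence 4) → 1 H
Totals → C:9, H:9, F:1, O:2.

C9H9FO2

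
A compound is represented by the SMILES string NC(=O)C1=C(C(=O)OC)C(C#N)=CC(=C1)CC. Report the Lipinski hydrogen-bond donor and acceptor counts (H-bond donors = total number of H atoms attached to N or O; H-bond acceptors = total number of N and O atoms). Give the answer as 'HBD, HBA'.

Donors: find every N or O and count the H atoms it carries.
  atom 1 (N): bond orders sum to 1 → 2 H
  atom 3 (O): bond orders sum to 2 → 0 H
  atom 7 (O): bond orders sum to 2 → 0 H
  atom 8 (O): bond orders sum to 2 → 0 H
  atom 12 (N): bond orders sum to 3 → 0 H
Lipinski HBD = 2.
Acceptors: N atoms = 2, O atoms = 3 → HBA = 5.

2, 5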